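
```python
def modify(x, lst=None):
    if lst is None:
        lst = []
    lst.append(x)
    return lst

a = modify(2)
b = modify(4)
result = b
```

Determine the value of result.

Step 1: None default with guard creates a NEW list each call.
Step 2: a = [2] (fresh list). b = [4] (another fresh list).
Step 3: result = [4] (this is the fix for mutable default)

The answer is [4].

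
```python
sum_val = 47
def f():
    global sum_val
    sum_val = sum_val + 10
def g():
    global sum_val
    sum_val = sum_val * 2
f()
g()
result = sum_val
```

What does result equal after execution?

Step 1: sum_val = 47.
Step 2: f() adds 10: sum_val = 47 + 10 = 57.
Step 3: g() doubles: sum_val = 57 * 2 = 114.
Step 4: result = 114

The answer is 114.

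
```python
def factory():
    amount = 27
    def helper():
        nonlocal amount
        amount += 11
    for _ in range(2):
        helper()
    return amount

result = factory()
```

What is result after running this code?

Step 1: amount = 27.
Step 2: helper() is called 2 times in a loop, each adding 11 via nonlocal.
Step 3: amount = 27 + 11 * 2 = 49

The answer is 49.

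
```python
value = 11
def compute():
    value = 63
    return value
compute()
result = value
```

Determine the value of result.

Step 1: Global value = 11.
Step 2: compute() creates local value = 63 (shadow, not modification).
Step 3: After compute() returns, global value is unchanged. result = 11

The answer is 11.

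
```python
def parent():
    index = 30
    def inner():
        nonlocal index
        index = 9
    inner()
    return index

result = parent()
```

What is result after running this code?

Step 1: parent() sets index = 30.
Step 2: inner() uses nonlocal to reassign index = 9.
Step 3: result = 9

The answer is 9.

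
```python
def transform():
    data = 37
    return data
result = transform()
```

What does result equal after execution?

Step 1: transform() defines data = 37 in its local scope.
Step 2: return data finds the local variable data = 37.
Step 3: result = 37

The answer is 37.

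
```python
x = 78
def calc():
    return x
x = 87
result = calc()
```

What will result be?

Step 1: x is first set to 78, then reassigned to 87.
Step 2: calc() is called after the reassignment, so it looks up the current global x = 87.
Step 3: result = 87

The answer is 87.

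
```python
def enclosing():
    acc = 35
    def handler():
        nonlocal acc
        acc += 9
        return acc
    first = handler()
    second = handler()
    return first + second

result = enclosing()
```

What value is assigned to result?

Step 1: acc starts at 35.
Step 2: First call: acc = 35 + 9 = 44, returns 44.
Step 3: Second call: acc = 44 + 9 = 53, returns 53.
Step 4: result = 44 + 53 = 97

The answer is 97.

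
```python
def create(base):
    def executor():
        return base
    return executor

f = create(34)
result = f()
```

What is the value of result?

Step 1: create(34) creates closure capturing base = 34.
Step 2: f() returns the captured base = 34.
Step 3: result = 34

The answer is 34.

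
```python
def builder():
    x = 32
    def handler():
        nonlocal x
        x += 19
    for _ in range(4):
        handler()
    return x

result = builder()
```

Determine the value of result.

Step 1: x = 32.
Step 2: handler() is called 4 times in a loop, each adding 19 via nonlocal.
Step 3: x = 32 + 19 * 4 = 108

The answer is 108.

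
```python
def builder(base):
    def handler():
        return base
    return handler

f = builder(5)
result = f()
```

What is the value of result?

Step 1: builder(5) creates closure capturing base = 5.
Step 2: f() returns the captured base = 5.
Step 3: result = 5

The answer is 5.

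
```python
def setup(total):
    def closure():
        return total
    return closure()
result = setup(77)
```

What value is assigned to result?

Step 1: setup(77) binds parameter total = 77.
Step 2: closure() looks up total in enclosing scope and finds the parameter total = 77.
Step 3: result = 77

The answer is 77.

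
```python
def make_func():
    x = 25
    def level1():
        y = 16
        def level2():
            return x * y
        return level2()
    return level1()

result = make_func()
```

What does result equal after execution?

Step 1: x = 25 in make_func. y = 16 in level1.
Step 2: level2() reads x = 25 and y = 16 from enclosing scopes.
Step 3: result = 25 * 16 = 400

The answer is 400.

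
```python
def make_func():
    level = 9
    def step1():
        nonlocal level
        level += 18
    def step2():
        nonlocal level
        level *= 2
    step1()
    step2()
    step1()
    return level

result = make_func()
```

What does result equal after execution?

Step 1: level = 9.
Step 2: step1(): level = 9 + 18 = 27.
Step 3: step2(): level = 27 * 2 = 54.
Step 4: step1(): level = 54 + 18 = 72. result = 72

The answer is 72.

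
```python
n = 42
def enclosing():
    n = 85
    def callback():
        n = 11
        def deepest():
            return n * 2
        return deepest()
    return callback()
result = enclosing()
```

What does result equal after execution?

Step 1: deepest() looks up n through LEGB: not local, finds n = 11 in enclosing callback().
Step 2: Returns 11 * 2 = 22.
Step 3: result = 22

The answer is 22.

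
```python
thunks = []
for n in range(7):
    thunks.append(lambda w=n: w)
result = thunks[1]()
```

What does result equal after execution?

Step 1: Default argument w=n captures n's value at each iteration.
Step 2: thunks[1] captured w = 1 when n was 1.
Step 3: result = 1

The answer is 1.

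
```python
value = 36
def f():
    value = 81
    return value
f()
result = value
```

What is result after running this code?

Step 1: Global value = 36.
Step 2: f() creates local value = 81 (shadow, not modification).
Step 3: After f() returns, global value is unchanged. result = 36

The answer is 36.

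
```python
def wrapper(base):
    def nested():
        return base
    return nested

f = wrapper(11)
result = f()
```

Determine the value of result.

Step 1: wrapper(11) creates closure capturing base = 11.
Step 2: f() returns the captured base = 11.
Step 3: result = 11

The answer is 11.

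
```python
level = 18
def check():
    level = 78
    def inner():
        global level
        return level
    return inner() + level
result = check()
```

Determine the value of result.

Step 1: Global level = 18. check() shadows with local level = 78.
Step 2: inner() uses global keyword, so inner() returns global level = 18.
Step 3: check() returns 18 + 78 = 96

The answer is 96.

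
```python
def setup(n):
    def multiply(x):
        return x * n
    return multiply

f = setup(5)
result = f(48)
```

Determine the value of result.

Step 1: setup(5) returns multiply closure with n = 5.
Step 2: f(48) computes 48 * 5 = 240.
Step 3: result = 240

The answer is 240.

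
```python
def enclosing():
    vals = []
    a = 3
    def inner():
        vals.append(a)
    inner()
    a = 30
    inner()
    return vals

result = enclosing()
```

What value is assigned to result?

Step 1: a = 3. inner() appends current a to vals.
Step 2: First inner(): appends 3. Then a = 30.
Step 3: Second inner(): appends 30 (closure sees updated a). result = [3, 30]

The answer is [3, 30].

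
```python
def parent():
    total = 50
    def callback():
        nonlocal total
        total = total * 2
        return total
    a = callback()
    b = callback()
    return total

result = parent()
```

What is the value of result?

Step 1: total starts at 50.
Step 2: First callback(): total = 50 * 2 = 100.
Step 3: Second callback(): total = 100 * 2 = 200.
Step 4: result = 200

The answer is 200.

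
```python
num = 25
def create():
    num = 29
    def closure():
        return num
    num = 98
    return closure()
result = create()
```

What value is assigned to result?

Step 1: create() sets num = 29, then later num = 98.
Step 2: closure() is called after num is reassigned to 98. Closures capture variables by reference, not by value.
Step 3: result = 98

The answer is 98.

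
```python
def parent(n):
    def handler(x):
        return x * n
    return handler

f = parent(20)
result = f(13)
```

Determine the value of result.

Step 1: parent(20) creates a closure capturing n = 20.
Step 2: f(13) computes 13 * 20 = 260.
Step 3: result = 260

The answer is 260.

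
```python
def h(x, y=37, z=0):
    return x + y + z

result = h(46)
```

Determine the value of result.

Step 1: h(46) uses defaults y = 37, z = 0.
Step 2: Returns 46 + 37 + 0 = 83.
Step 3: result = 83

The answer is 83.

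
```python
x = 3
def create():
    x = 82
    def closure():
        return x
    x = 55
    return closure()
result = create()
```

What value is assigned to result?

Step 1: create() sets x = 82, then later x = 55.
Step 2: closure() is called after x is reassigned to 55. Closures capture variables by reference, not by value.
Step 3: result = 55

The answer is 55.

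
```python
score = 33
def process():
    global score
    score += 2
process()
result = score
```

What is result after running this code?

Step 1: score = 33 globally.
Step 2: process() modifies global score: score += 2 = 35.
Step 3: result = 35

The answer is 35.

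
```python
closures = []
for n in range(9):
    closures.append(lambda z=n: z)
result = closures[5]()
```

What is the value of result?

Step 1: Default argument z=n captures n's value at each iteration.
Step 2: closures[5] captured z = 5 when n was 5.
Step 3: result = 5

The answer is 5.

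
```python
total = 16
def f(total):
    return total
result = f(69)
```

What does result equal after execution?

Step 1: Global total = 16.
Step 2: f(69) takes parameter total = 69, which shadows the global.
Step 3: result = 69

The answer is 69.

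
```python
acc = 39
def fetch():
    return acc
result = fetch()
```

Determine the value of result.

Step 1: acc = 39 is defined in the global scope.
Step 2: fetch() looks up acc. No local acc exists, so Python checks the global scope via LEGB rule and finds acc = 39.
Step 3: result = 39

The answer is 39.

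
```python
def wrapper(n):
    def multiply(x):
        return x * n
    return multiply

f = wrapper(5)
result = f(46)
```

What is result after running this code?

Step 1: wrapper(5) returns multiply closure with n = 5.
Step 2: f(46) computes 46 * 5 = 230.
Step 3: result = 230

The answer is 230.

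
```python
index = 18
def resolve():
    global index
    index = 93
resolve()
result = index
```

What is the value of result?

Step 1: index = 18 globally.
Step 2: resolve() declares global index and sets it to 93.
Step 3: After resolve(), global index = 93. result = 93

The answer is 93.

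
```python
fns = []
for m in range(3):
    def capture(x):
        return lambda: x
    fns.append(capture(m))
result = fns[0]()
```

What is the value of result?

Step 1: capture(m) creates a new scope capturing x = m at call time.
Step 2: fns[0] = capture(0), so its lambda captures x = 0.
Step 3: result = 0 (closure factory fixes late binding)

The answer is 0.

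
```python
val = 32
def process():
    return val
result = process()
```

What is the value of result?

Step 1: val = 32 is defined in the global scope.
Step 2: process() looks up val. No local val exists, so Python checks the global scope via LEGB rule and finds val = 32.
Step 3: result = 32

The answer is 32.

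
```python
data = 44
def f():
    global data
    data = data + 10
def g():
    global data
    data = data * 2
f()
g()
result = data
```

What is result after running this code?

Step 1: data = 44.
Step 2: f() adds 10: data = 44 + 10 = 54.
Step 3: g() doubles: data = 54 * 2 = 108.
Step 4: result = 108

The answer is 108.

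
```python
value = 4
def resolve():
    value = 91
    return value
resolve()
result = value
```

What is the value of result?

Step 1: value = 4 globally.
Step 2: resolve() creates a LOCAL value = 91 (no global keyword!).
Step 3: The global value is unchanged. result = 4

The answer is 4.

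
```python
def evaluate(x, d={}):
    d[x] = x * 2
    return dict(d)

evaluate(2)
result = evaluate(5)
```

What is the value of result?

Step 1: Mutable default dict is shared across calls.
Step 2: First call adds 2: 4. Second call adds 5: 10.
Step 3: result = {2: 4, 5: 10}

The answer is {2: 4, 5: 10}.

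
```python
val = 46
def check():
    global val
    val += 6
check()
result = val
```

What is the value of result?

Step 1: val = 46 globally.
Step 2: check() modifies global val: val += 6 = 52.
Step 3: result = 52

The answer is 52.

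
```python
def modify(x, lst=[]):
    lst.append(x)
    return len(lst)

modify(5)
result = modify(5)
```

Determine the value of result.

Step 1: Mutable default list persists between calls.
Step 2: First call: lst = [5], len = 1. Second call: lst = [5, 5], len = 2.
Step 3: result = 2

The answer is 2.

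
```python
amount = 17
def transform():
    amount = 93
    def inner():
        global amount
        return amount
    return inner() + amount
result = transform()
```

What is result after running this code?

Step 1: Global amount = 17. transform() shadows with local amount = 93.
Step 2: inner() uses global keyword, so inner() returns global amount = 17.
Step 3: transform() returns 17 + 93 = 110

The answer is 110.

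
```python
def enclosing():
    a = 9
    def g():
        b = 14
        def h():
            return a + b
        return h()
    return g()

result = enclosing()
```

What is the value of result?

Step 1: enclosing() defines a = 9. g() defines b = 14.
Step 2: h() accesses both from enclosing scopes: a = 9, b = 14.
Step 3: result = 9 + 14 = 23

The answer is 23.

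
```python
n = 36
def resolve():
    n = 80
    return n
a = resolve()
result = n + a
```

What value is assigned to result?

Step 1: Global n = 36. resolve() returns local n = 80.
Step 2: a = 80. Global n still = 36.
Step 3: result = 36 + 80 = 116

The answer is 116.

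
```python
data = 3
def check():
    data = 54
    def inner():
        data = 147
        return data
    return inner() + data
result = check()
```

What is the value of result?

Step 1: check() has local data = 54. inner() has local data = 147.
Step 2: inner() returns its local data = 147.
Step 3: check() returns 147 + its own data (54) = 201

The answer is 201.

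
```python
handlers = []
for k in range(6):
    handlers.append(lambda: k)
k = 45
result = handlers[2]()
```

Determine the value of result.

Step 1: Lambdas capture the variable k by reference, not by value.
Step 2: After the loop, k is reassigned to 45.
Step 3: handlers[2]() looks up the current k = 45. result = 45

The answer is 45.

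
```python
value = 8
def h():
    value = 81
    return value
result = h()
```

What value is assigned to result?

Step 1: Global value = 8.
Step 2: h() creates local value = 81, shadowing the global.
Step 3: Returns local value = 81. result = 81

The answer is 81.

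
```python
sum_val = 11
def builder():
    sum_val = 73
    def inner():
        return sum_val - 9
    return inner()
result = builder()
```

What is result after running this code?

Step 1: builder() shadows global sum_val with sum_val = 73.
Step 2: inner() finds sum_val = 73 in enclosing scope, computes 73 - 9 = 64.
Step 3: result = 64

The answer is 64.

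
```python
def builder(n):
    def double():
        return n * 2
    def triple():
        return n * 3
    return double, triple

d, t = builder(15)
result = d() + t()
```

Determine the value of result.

Step 1: Both closures capture the same n = 15.
Step 2: d() = 15 * 2 = 30, t() = 15 * 3 = 45.
Step 3: result = 30 + 45 = 75

The answer is 75.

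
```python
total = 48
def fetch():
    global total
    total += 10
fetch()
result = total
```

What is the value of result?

Step 1: total = 48 globally.
Step 2: fetch() modifies global total: total += 10 = 58.
Step 3: result = 58

The answer is 58.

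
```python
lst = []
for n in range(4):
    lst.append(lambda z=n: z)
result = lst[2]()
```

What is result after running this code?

Step 1: Default argument z=n captures n's value at each iteration.
Step 2: lst[2] captured z = 2 when n was 2.
Step 3: result = 2

The answer is 2.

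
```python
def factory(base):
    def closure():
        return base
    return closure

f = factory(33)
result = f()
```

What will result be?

Step 1: factory(33) creates closure capturing base = 33.
Step 2: f() returns the captured base = 33.
Step 3: result = 33

The answer is 33.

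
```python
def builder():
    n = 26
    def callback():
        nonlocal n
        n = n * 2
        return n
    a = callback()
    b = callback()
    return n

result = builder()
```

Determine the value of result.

Step 1: n starts at 26.
Step 2: First callback(): n = 26 * 2 = 52.
Step 3: Second callback(): n = 52 * 2 = 104.
Step 4: result = 104

The answer is 104.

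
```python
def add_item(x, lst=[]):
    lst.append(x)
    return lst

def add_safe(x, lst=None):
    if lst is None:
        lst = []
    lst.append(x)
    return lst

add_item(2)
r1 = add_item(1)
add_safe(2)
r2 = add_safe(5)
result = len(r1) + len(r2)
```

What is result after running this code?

Step 1: add_item shares mutable default: after 2 calls, lst = [2, 1], len = 2.
Step 2: add_safe creates fresh list each time: r2 = [5], len = 1.
Step 3: result = 2 + 1 = 3

The answer is 3.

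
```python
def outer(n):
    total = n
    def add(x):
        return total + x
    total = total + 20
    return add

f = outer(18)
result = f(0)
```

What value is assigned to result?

Step 1: outer(18) sets total = 18, then total = 18 + 20 = 38.
Step 2: Closures capture by reference, so add sees total = 38.
Step 3: f(0) returns 38 + 0 = 38

The answer is 38.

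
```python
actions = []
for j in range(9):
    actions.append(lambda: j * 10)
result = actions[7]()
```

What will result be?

Step 1: All lambdas reference the same variable j (late binding).
Step 2: After the loop, j = 8. Every lambda returns j * 10.
Step 3: actions[7]() = 8 * 10 = 80

The answer is 80.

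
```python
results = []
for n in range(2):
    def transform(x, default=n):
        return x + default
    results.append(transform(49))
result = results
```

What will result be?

Step 1: Default argument default=n is evaluated at function definition time.
Step 2: Each iteration creates transform with default = current n value.
Step 3: transform(49) returns 49 + default. results = [49, 50]

The answer is [49, 50].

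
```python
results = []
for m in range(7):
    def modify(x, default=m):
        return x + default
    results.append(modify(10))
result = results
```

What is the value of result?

Step 1: Default argument default=m is evaluated at function definition time.
Step 2: Each iteration creates modify with default = current m value.
Step 3: modify(10) returns 10 + default. results = [10, 11, 12, 13, 14, 15, 16]

The answer is [10, 11, 12, 13, 14, 15, 16].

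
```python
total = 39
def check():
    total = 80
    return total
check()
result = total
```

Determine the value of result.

Step 1: Global total = 39.
Step 2: check() creates local total = 80 (shadow, not modification).
Step 3: After check() returns, global total is unchanged. result = 39

The answer is 39.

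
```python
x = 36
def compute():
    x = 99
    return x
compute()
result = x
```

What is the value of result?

Step 1: Global x = 36.
Step 2: compute() creates local x = 99 (shadow, not modification).
Step 3: After compute() returns, global x is unchanged. result = 36

The answer is 36.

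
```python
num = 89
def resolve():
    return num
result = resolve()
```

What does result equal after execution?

Step 1: num = 89 is defined in the global scope.
Step 2: resolve() looks up num. No local num exists, so Python checks the global scope via LEGB rule and finds num = 89.
Step 3: result = 89

The answer is 89.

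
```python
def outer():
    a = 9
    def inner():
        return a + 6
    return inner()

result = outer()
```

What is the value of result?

Step 1: outer() defines a = 9.
Step 2: inner() reads a = 9 from enclosing scope, returns 9 + 6 = 15.
Step 3: result = 15

The answer is 15.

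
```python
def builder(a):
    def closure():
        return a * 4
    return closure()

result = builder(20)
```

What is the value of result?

Step 1: builder(20) binds parameter a = 20.
Step 2: closure() accesses a = 20 from enclosing scope.
Step 3: result = 20 * 4 = 80

The answer is 80.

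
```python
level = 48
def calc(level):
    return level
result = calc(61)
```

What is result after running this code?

Step 1: Global level = 48.
Step 2: calc(61) takes parameter level = 61, which shadows the global.
Step 3: result = 61

The answer is 61.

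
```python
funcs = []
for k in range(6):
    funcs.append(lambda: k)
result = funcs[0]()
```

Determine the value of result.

Step 1: The loop creates 6 lambdas, all referencing the same variable k.
Step 2: After the loop, k = 5 (final value).
Step 3: funcs[0]() looks up k at call time and finds 5. This is the late binding gotcha. result = 5

The answer is 5.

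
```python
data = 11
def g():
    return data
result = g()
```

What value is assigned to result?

Step 1: data = 11 is defined in the global scope.
Step 2: g() looks up data. No local data exists, so Python checks the global scope via LEGB rule and finds data = 11.
Step 3: result = 11

The answer is 11.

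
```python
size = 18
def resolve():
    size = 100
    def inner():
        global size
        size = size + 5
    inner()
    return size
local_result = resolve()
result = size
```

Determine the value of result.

Step 1: Global size = 18. resolve() creates local size = 100.
Step 2: inner() declares global size and adds 5: global size = 18 + 5 = 23.
Step 3: resolve() returns its local size = 100 (unaffected by inner).
Step 4: result = global size = 23

The answer is 23.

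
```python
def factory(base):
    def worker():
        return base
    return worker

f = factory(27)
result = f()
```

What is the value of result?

Step 1: factory(27) creates closure capturing base = 27.
Step 2: f() returns the captured base = 27.
Step 3: result = 27

The answer is 27.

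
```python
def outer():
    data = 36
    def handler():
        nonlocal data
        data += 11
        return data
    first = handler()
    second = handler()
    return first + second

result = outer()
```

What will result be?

Step 1: data starts at 36.
Step 2: First call: data = 36 + 11 = 47, returns 47.
Step 3: Second call: data = 47 + 11 = 58, returns 58.
Step 4: result = 47 + 58 = 105

The answer is 105.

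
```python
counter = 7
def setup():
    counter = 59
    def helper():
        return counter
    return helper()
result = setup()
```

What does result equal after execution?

Step 1: counter = 7 globally, but setup() defines counter = 59 locally.
Step 2: helper() looks up counter. Not in local scope, so checks enclosing scope (setup) and finds counter = 59.
Step 3: result = 59

The answer is 59.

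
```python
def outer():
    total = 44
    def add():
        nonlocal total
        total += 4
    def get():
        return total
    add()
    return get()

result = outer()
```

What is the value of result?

Step 1: total = 44. add() modifies it via nonlocal, get() reads it.
Step 2: add() makes total = 44 + 4 = 48.
Step 3: get() returns 48. result = 48

The answer is 48.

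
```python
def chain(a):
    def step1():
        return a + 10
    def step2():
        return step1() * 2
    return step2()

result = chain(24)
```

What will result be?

Step 1: chain(24) captures a = 24.
Step 2: step2() calls step1() which returns 24 + 10 = 34.
Step 3: step2() returns 34 * 2 = 68

The answer is 68.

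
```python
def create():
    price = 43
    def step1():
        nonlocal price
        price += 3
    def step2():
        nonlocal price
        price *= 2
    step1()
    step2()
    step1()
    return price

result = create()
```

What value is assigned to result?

Step 1: price = 43.
Step 2: step1(): price = 43 + 3 = 46.
Step 3: step2(): price = 46 * 2 = 92.
Step 4: step1(): price = 92 + 3 = 95. result = 95

The answer is 95.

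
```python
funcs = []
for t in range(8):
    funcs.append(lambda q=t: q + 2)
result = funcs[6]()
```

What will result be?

Step 1: Default argument q=t captures t's value at definition time.
Step 2: funcs[6] was defined when t = 6, so q defaults to 6.
Step 3: result = 6 + 2 = 8 (default arg fixes the late binding issue)

The answer is 8.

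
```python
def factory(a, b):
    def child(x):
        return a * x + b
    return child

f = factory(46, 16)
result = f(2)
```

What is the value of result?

Step 1: factory(46, 16) captures a = 46, b = 16.
Step 2: f(2) computes 46 * 2 + 16 = 108.
Step 3: result = 108

The answer is 108.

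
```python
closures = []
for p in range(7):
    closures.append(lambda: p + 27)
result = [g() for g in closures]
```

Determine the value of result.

Step 1: All lambdas capture p by reference. After the loop, p = 6.
Step 2: Each call returns 6 + 27 = 33.
Step 3: result = [33, 33, 33, 33, 33, 33, 33]

The answer is [33, 33, 33, 33, 33, 33, 33].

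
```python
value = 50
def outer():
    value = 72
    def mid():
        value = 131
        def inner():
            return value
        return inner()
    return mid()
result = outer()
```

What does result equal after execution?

Step 1: Three levels of shadowing: global 50, outer 72, mid 131.
Step 2: inner() finds value = 131 in enclosing mid() scope.
Step 3: result = 131

The answer is 131.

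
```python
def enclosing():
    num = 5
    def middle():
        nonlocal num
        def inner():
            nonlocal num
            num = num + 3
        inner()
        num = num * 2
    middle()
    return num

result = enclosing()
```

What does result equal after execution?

Step 1: num = 5.
Step 2: inner() adds 3: num = 5 + 3 = 8.
Step 3: middle() doubles: num = 8 * 2 = 16.
Step 4: result = 16

The answer is 16.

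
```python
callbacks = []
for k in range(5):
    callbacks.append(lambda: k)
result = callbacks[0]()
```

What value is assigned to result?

Step 1: The loop creates 5 lambdas, all referencing the same variable k.
Step 2: After the loop, k = 4 (final value).
Step 3: callbacks[0]() looks up k at call time and finds 4. This is the late binding gotcha. result = 4

The answer is 4.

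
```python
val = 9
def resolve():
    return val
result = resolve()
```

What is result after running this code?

Step 1: val = 9 is defined in the global scope.
Step 2: resolve() looks up val. No local val exists, so Python checks the global scope via LEGB rule and finds val = 9.
Step 3: result = 9

The answer is 9.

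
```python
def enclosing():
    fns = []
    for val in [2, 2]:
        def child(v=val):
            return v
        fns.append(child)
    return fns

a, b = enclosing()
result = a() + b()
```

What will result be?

Step 1: Default argument v=val captures val at each iteration.
Step 2: a() returns 2 (captured at first iteration), b() returns 2 (captured at second).
Step 3: result = 2 + 2 = 4

The answer is 4.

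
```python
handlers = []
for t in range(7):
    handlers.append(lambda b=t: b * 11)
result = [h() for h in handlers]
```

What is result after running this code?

Step 1: Default arg b=t captures t at each iteration.
Step 2: handlers[k] has b defaulting to k, returns k * 11.
Step 3: result = [0, 11, 22, 33, 44, 55, 66]

The answer is [0, 11, 22, 33, 44, 55, 66].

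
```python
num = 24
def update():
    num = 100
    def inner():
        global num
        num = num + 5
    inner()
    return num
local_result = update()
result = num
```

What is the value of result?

Step 1: Global num = 24. update() creates local num = 100.
Step 2: inner() declares global num and adds 5: global num = 24 + 5 = 29.
Step 3: update() returns its local num = 100 (unaffected by inner).
Step 4: result = global num = 29

The answer is 29.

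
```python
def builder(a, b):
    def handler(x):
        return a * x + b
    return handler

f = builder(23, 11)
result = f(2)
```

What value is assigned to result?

Step 1: builder(23, 11) captures a = 23, b = 11.
Step 2: f(2) computes 23 * 2 + 11 = 57.
Step 3: result = 57

The answer is 57.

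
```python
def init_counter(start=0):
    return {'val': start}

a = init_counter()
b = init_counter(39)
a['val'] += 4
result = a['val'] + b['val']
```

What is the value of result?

Step 1: init_counter() returns a new dict each call (immutable default 0).
Step 2: a = {'val': 0}, b = {'val': 39}.
Step 3: a['val'] += 4 = 4. result = 4 + 39 = 43

The answer is 43.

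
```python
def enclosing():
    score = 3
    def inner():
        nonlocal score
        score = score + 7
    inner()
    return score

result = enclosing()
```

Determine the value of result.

Step 1: enclosing() sets score = 3.
Step 2: inner() uses nonlocal to modify score in enclosing's scope: score = 3 + 7 = 10.
Step 3: enclosing() returns the modified score = 10

The answer is 10.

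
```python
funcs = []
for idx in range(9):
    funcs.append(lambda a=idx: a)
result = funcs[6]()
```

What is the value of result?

Step 1: Default argument a=idx captures idx's value at each iteration.
Step 2: funcs[6] captured a = 6 when idx was 6.
Step 3: result = 6

The answer is 6.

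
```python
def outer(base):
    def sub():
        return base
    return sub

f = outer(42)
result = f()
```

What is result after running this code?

Step 1: outer(42) creates closure capturing base = 42.
Step 2: f() returns the captured base = 42.
Step 3: result = 42

The answer is 42.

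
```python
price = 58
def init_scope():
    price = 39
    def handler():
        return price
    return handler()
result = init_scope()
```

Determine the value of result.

Step 1: price = 58 globally, but init_scope() defines price = 39 locally.
Step 2: handler() looks up price. Not in local scope, so checks enclosing scope (init_scope) and finds price = 39.
Step 3: result = 39

The answer is 39.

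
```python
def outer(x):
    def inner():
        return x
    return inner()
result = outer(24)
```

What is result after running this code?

Step 1: outer(24) binds parameter x = 24.
Step 2: inner() looks up x in enclosing scope and finds the parameter x = 24.
Step 3: result = 24

The answer is 24.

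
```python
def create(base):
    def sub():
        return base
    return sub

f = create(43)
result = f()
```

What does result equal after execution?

Step 1: create(43) creates closure capturing base = 43.
Step 2: f() returns the captured base = 43.
Step 3: result = 43

The answer is 43.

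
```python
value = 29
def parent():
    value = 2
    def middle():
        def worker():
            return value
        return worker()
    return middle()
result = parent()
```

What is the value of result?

Step 1: parent() defines value = 2. middle() and worker() have no local value.
Step 2: worker() checks local (none), enclosing middle() (none), enclosing parent() and finds value = 2.
Step 3: result = 2

The answer is 2.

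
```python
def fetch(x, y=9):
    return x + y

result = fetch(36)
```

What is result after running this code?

Step 1: fetch(36) uses default y = 9.
Step 2: Returns 36 + 9 = 45.
Step 3: result = 45

The answer is 45.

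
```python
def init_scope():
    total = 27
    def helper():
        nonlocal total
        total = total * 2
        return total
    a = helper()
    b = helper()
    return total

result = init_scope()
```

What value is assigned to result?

Step 1: total starts at 27.
Step 2: First helper(): total = 27 * 2 = 54.
Step 3: Second helper(): total = 54 * 2 = 108.
Step 4: result = 108

The answer is 108.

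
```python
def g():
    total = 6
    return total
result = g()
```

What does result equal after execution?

Step 1: g() defines total = 6 in its local scope.
Step 2: return total finds the local variable total = 6.
Step 3: result = 6

The answer is 6.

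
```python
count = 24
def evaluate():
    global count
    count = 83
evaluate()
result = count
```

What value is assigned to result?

Step 1: count = 24 globally.
Step 2: evaluate() declares global count and sets it to 83.
Step 3: After evaluate(), global count = 83. result = 83

The answer is 83.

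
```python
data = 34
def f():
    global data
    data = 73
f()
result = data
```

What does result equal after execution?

Step 1: data = 34 globally.
Step 2: f() declares global data and sets it to 73.
Step 3: After f(), global data = 73. result = 73

The answer is 73.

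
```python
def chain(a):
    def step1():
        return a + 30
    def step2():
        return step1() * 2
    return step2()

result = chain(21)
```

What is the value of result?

Step 1: chain(21) captures a = 21.
Step 2: step2() calls step1() which returns 21 + 30 = 51.
Step 3: step2() returns 51 * 2 = 102

The answer is 102.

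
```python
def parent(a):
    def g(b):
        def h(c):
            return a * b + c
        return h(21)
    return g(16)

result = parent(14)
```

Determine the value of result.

Step 1: a = 14, b = 16, c = 21.
Step 2: h() computes a * b + c = 14 * 16 + 21 = 245.
Step 3: result = 245

The answer is 245.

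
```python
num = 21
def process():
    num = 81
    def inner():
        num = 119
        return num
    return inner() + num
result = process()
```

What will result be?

Step 1: process() has local num = 81. inner() has local num = 119.
Step 2: inner() returns its local num = 119.
Step 3: process() returns 119 + its own num (81) = 200

The answer is 200.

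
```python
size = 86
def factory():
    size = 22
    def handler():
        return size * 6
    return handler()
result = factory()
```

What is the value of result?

Step 1: factory() shadows global size with size = 22.
Step 2: handler() finds size = 22 in enclosing scope, computes 22 * 6 = 132.
Step 3: result = 132

The answer is 132.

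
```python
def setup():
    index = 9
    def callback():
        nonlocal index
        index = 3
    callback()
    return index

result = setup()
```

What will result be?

Step 1: setup() sets index = 9.
Step 2: callback() uses nonlocal to reassign index = 3.
Step 3: result = 3

The answer is 3.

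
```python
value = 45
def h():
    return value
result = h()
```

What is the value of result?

Step 1: value = 45 is defined in the global scope.
Step 2: h() looks up value. No local value exists, so Python checks the global scope via LEGB rule and finds value = 45.
Step 3: result = 45

The answer is 45.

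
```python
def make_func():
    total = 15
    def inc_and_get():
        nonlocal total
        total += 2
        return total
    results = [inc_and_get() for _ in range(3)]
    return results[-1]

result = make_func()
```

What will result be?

Step 1: total = 15.
Step 2: Three calls to inc_and_get(), each adding 2.
Step 3: Last value = 15 + 2 * 3 = 21

The answer is 21.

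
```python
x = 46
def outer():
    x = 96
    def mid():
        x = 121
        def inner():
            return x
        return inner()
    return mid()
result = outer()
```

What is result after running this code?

Step 1: Three levels of shadowing: global 46, outer 96, mid 121.
Step 2: inner() finds x = 121 in enclosing mid() scope.
Step 3: result = 121

The answer is 121.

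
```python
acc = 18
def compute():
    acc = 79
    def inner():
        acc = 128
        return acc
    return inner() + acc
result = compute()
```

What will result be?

Step 1: compute() has local acc = 79. inner() has local acc = 128.
Step 2: inner() returns its local acc = 128.
Step 3: compute() returns 128 + its own acc (79) = 207

The answer is 207.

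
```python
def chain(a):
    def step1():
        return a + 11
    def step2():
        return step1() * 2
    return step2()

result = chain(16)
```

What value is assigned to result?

Step 1: chain(16) captures a = 16.
Step 2: step2() calls step1() which returns 16 + 11 = 27.
Step 3: step2() returns 27 * 2 = 54

The answer is 54.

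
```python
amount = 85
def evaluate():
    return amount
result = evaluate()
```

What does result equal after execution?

Step 1: amount = 85 is defined in the global scope.
Step 2: evaluate() looks up amount. No local amount exists, so Python checks the global scope via LEGB rule and finds amount = 85.
Step 3: result = 85

The answer is 85.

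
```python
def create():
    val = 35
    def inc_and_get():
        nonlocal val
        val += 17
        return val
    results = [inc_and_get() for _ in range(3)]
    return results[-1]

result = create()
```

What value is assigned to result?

Step 1: val = 35.
Step 2: Three calls to inc_and_get(), each adding 17.
Step 3: Last value = 35 + 17 * 3 = 86

The answer is 86.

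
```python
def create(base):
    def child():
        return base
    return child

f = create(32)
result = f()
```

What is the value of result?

Step 1: create(32) creates closure capturing base = 32.
Step 2: f() returns the captured base = 32.
Step 3: result = 32

The answer is 32.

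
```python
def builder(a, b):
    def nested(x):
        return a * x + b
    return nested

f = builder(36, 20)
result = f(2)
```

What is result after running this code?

Step 1: builder(36, 20) captures a = 36, b = 20.
Step 2: f(2) computes 36 * 2 + 20 = 92.
Step 3: result = 92

The answer is 92.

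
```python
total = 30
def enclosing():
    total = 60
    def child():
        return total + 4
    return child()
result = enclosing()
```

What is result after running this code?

Step 1: enclosing() shadows global total with total = 60.
Step 2: child() finds total = 60 in enclosing scope, computes 60 + 4 = 64.
Step 3: result = 64

The answer is 64.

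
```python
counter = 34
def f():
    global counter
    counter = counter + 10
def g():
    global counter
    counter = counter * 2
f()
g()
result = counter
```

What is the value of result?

Step 1: counter = 34.
Step 2: f() adds 10: counter = 34 + 10 = 44.
Step 3: g() doubles: counter = 44 * 2 = 88.
Step 4: result = 88

The answer is 88.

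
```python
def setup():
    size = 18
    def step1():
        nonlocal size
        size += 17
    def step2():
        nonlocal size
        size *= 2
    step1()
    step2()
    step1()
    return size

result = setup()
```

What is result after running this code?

Step 1: size = 18.
Step 2: step1(): size = 18 + 17 = 35.
Step 3: step2(): size = 35 * 2 = 70.
Step 4: step1(): size = 70 + 17 = 87. result = 87

The answer is 87.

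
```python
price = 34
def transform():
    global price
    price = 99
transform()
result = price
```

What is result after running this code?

Step 1: price = 34 globally.
Step 2: transform() declares global price and sets it to 99.
Step 3: After transform(), global price = 99. result = 99

The answer is 99.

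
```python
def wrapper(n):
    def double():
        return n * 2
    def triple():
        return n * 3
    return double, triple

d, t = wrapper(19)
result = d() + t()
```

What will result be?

Step 1: Both closures capture the same n = 19.
Step 2: d() = 19 * 2 = 38, t() = 19 * 3 = 57.
Step 3: result = 38 + 57 = 95

The answer is 95.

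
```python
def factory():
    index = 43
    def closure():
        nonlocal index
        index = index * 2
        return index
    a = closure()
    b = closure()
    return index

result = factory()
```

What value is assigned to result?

Step 1: index starts at 43.
Step 2: First closure(): index = 43 * 2 = 86.
Step 3: Second closure(): index = 86 * 2 = 172.
Step 4: result = 172

The answer is 172.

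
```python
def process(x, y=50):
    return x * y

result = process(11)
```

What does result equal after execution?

Step 1: process(11) uses default y = 50.
Step 2: Returns 11 * 50 = 550.
Step 3: result = 550

The answer is 550.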